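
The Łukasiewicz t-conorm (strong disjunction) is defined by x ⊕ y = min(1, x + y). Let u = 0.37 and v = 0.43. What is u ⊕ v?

u ⊕ v = min(1, 0.37 + 0.43) = min(1, 0.80) = 0.80
For comparison, the Gödel t-conorm max(x, y) would give 0.43.

0.80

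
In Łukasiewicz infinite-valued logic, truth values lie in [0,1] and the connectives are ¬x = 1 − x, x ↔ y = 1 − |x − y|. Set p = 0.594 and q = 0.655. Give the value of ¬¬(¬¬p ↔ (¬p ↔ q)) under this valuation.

¬p = 1 − 0.594 = 0.406
¬¬p = 1 − 0.406 = 0.594
¬p ↔ q = 1 − |0.406 − 0.655| = 1 − 0.249 = 0.751
¬¬p ↔ (¬p ↔ q) = 1 − |0.594 − 0.751| = 1 − 0.157 = 0.843
¬(¬¬p ↔ (¬p ↔ q)) = 1 − 0.843 = 0.157
¬¬(¬¬p ↔ (¬p ↔ q)) = 1 − 0.157 = 0.843

0.843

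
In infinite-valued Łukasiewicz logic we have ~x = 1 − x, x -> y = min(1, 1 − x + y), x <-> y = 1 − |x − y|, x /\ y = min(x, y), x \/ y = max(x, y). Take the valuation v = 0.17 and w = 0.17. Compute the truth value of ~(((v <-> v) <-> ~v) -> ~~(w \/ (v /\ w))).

v <-> v = 1 − |0.17 − 0.17| = 1 − 0.00 = 1.00
~v = 1 − 0.17 = 0.83
(v <-> v) <-> ~v = 1 − |1.00 − 0.83| = 1 − 0.17 = 0.83
v /\ w = min(0.17, 0.17) = 0.17
w \/ (v /\ w) = max(0.17, 0.17) = 0.17
~(w \/ (v /\ w)) = 1 − 0.17 = 0.83
~~(w \/ (v /\ w)) = 1 − 0.83 = 0.17
((v <-> v) <-> ~v) -> ~~(w \/ (v /\ w)) = min(1, 1 − 0.83 + 0.17) = min(1, 0.34) = 0.34
~(((v <-> v) <-> ~v) -> ~~(w \/ (v /\ w))) = 1 − 0.34 = 0.66

0.66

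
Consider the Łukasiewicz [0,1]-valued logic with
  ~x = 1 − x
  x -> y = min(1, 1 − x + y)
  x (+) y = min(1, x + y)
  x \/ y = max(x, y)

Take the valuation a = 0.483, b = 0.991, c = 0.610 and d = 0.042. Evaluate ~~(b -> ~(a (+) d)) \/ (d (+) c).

0.652

a (+) d = min(1, 0.483 + 0.042) = min(1, 0.525) = 0.525
~(a (+) d) = 1 − 0.525 = 0.475
b -> ~(a (+) d) = min(1, 1 − 0.991 + 0.475) = min(1, 0.484) = 0.484
~(b -> ~(a (+) d)) = 1 − 0.484 = 0.516
~~(b -> ~(a (+) d)) = 1 − 0.516 = 0.484
d (+) c = min(1, 0.042 + 0.610) = min(1, 0.652) = 0.652
~~(b -> ~(a (+) d)) \/ (d (+) c) = max(0.484, 0.652) = 0.652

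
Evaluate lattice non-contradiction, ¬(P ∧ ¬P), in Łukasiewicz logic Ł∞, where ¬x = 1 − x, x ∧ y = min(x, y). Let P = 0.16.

0.84

¬P = 1 − 0.16 = 0.84
P ∧ ¬P = min(0.16, 0.84) = 0.16
¬(P ∧ ¬P) = 1 − 0.16 = 0.84
(The value 0.84 < 1 shows this instance is not satisfied; not a Ł∞-tautology — its value is 1 − min(a, 1−a).)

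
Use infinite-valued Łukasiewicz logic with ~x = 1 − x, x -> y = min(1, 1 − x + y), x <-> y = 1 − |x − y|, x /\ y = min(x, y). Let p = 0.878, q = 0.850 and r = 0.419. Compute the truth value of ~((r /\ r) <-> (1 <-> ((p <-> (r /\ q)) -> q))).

0.581

r /\ r = min(0.419, 0.419) = 0.419
r /\ q = min(0.419, 0.850) = 0.419
p <-> (r /\ q) = 1 − |0.878 − 0.419| = 1 − 0.459 = 0.541
(p <-> (r /\ q)) -> q = min(1, 1 − 0.541 + 0.850) = min(1, 1.309) = 1.000
1 <-> ((p <-> (r /\ q)) -> q) = 1 − |1.000 − 1.000| = 1 − 0.000 = 1.000
(r /\ r) <-> (1 <-> ((p <-> (r /\ q)) -> q)) = 1 − |0.419 − 1.000| = 1 − 0.581 = 0.419
~((r /\ r) <-> (1 <-> ((p <-> (r /\ q)) -> q))) = 1 − 0.419 = 0.581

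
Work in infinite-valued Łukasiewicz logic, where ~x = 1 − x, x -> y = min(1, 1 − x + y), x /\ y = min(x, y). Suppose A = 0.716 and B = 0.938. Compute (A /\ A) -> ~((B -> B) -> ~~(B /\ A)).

A /\ A = min(0.716, 0.716) = 0.716
B -> B = min(1, 1 − 0.938 + 0.938) = min(1, 1.000) = 1.000
B /\ A = min(0.938, 0.716) = 0.716
~(B /\ A) = 1 − 0.716 = 0.284
~~(B /\ A) = 1 − 0.284 = 0.716
(B -> B) -> ~~(B /\ A) = min(1, 1 − 1.000 + 0.716) = min(1, 0.716) = 0.716
~((B -> B) -> ~~(B /\ A)) = 1 − 0.716 = 0.284
(A /\ A) -> ~((B -> B) -> ~~(B /\ A)) = min(1, 1 − 0.716 + 0.284) = min(1, 0.568) = 0.568

0.568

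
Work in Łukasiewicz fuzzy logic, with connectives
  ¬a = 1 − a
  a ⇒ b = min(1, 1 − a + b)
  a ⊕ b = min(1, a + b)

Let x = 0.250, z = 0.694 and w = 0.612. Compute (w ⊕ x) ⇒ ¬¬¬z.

w ⊕ x = min(1, 0.612 + 0.250) = min(1, 0.862) = 0.862
¬z = 1 − 0.694 = 0.306
¬¬z = 1 − 0.306 = 0.694
¬¬¬z = 1 − 0.694 = 0.306
(w ⊕ x) ⇒ ¬¬¬z = min(1, 1 − 0.862 + 0.306) = min(1, 0.444) = 0.444

0.444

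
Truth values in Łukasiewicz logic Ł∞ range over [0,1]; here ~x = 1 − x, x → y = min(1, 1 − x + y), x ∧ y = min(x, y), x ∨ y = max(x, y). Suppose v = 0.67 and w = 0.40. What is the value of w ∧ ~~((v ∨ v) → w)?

0.40

v ∨ v = max(0.67, 0.67) = 0.67
(v ∨ v) → w = min(1, 1 − 0.67 + 0.40) = min(1, 0.73) = 0.73
~((v ∨ v) → w) = 1 − 0.73 = 0.27
~~((v ∨ v) → w) = 1 − 0.27 = 0.73
w ∧ ~~((v ∨ v) → w) = min(0.40, 0.73) = 0.40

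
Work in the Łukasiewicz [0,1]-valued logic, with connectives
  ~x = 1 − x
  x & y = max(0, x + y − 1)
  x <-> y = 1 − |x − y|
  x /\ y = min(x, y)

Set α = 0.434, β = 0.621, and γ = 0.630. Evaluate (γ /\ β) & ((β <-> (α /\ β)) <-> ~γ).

γ /\ β = min(0.630, 0.621) = 0.621
α /\ β = min(0.434, 0.621) = 0.434
β <-> (α /\ β) = 1 − |0.621 − 0.434| = 1 − 0.187 = 0.813
~γ = 1 − 0.630 = 0.370
(β <-> (α /\ β)) <-> ~γ = 1 − |0.813 − 0.370| = 1 − 0.443 = 0.557
(γ /\ β) & ((β <-> (α /\ β)) <-> ~γ) = max(0, 0.621 + 0.557 − 1) = max(0, 0.178) = 0.178

0.178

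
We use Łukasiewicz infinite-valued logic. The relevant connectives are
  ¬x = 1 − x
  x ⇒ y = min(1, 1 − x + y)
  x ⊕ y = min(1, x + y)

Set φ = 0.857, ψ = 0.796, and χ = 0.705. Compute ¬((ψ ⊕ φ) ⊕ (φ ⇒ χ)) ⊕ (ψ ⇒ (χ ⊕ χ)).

ψ ⊕ φ = min(1, 0.796 + 0.857) = min(1, 1.653) = 1.000
φ ⇒ χ = min(1, 1 − 0.857 + 0.705) = min(1, 0.848) = 0.848
(ψ ⊕ φ) ⊕ (φ ⇒ χ) = min(1, 1.000 + 0.848) = min(1, 1.848) = 1.000
¬((ψ ⊕ φ) ⊕ (φ ⇒ χ)) = 1 − 1.000 = 0.000
χ ⊕ χ = min(1, 0.705 + 0.705) = min(1, 1.410) = 1.000
ψ ⇒ (χ ⊕ χ) = min(1, 1 − 0.796 + 1.000) = min(1, 1.204) = 1.000
¬((ψ ⊕ φ) ⊕ (φ ⇒ χ)) ⊕ (ψ ⇒ (χ ⊕ χ)) = min(1, 0.000 + 1.000) = min(1, 1.000) = 1.000

1.000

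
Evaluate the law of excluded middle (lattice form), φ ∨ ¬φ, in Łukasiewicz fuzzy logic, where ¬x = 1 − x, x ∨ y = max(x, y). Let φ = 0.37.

0.63

¬φ = 1 − 0.37 = 0.63
φ ∨ ¬φ = max(0.37, 0.63) = 0.63
(The value 0.63 < 1 shows this instance is not satisfied; not a Ł∞-tautology — its value is max(a, 1−a).)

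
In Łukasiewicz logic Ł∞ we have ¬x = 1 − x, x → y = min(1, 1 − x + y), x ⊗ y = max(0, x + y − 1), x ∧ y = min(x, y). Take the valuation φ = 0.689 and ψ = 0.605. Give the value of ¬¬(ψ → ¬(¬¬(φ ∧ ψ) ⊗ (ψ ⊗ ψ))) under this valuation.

1.000

φ ∧ ψ = min(0.689, 0.605) = 0.605
¬(φ ∧ ψ) = 1 − 0.605 = 0.395
¬¬(φ ∧ ψ) = 1 − 0.395 = 0.605
ψ ⊗ ψ = max(0, 0.605 + 0.605 − 1) = max(0, 0.210) = 0.210
¬¬(φ ∧ ψ) ⊗ (ψ ⊗ ψ) = max(0, 0.605 + 0.210 − 1) = max(0, -0.185) = 0.000
¬(¬¬(φ ∧ ψ) ⊗ (ψ ⊗ ψ)) = 1 − 0.000 = 1.000
ψ → ¬(¬¬(φ ∧ ψ) ⊗ (ψ ⊗ ψ)) = min(1, 1 − 0.605 + 1.000) = min(1, 1.395) = 1.000
¬(ψ → ¬(¬¬(φ ∧ ψ) ⊗ (ψ ⊗ ψ))) = 1 − 1.000 = 0.000
¬¬(ψ → ¬(¬¬(φ ∧ ψ) ⊗ (ψ ⊗ ψ))) = 1 − 0.000 = 1.000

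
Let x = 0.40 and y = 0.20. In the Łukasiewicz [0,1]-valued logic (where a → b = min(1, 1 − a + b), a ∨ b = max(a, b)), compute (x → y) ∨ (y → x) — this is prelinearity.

x → y = min(1, 1 − 0.40 + 0.20) = min(1, 0.80) = 0.80
y → x = min(1, 1 − 0.20 + 0.40) = min(1, 1.20) = 1.00
(x → y) ∨ (y → x) = max(0.80, 1.00) = 1.00
(As expected: a Ł∞-tautology — holds in every MV-chain.)

1.00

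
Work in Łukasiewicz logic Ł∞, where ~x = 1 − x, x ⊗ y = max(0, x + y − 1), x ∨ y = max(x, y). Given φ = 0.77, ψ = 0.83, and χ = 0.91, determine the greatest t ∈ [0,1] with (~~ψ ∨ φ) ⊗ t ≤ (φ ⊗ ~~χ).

~ψ = 1 − 0.83 = 0.17
~~ψ = 1 − 0.17 = 0.83
~~ψ ∨ φ = max(0.83, 0.77) = 0.83
So the left factor is ~~ψ ∨ φ = 0.83.
~χ = 1 − 0.91 = 0.09
~~χ = 1 − 0.09 = 0.91
φ ⊗ ~~χ = max(0, 0.77 + 0.91 − 1) = max(0, 0.68) = 0.68
So the right-hand bound is φ ⊗ ~~χ = 0.68.
The residuum of the Łukasiewicz t-norm gives the supremum: min(1, 1 − 0.83 + 0.68).
1 − 0.83 + 0.68 = 0.85, so t = min(1, 0.85) = 0.85.
Check: 0.83 ⊗ 0.85 = max(0, 0.68) = 0.68 ≤ 0.68.

0.85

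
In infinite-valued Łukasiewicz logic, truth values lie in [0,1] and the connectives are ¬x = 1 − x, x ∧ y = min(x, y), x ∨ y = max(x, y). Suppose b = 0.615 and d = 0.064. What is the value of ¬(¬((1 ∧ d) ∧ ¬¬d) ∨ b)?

1 ∧ d = min(1.000, 0.064) = 0.064
¬d = 1 − 0.064 = 0.936
¬¬d = 1 − 0.936 = 0.064
(1 ∧ d) ∧ ¬¬d = min(0.064, 0.064) = 0.064
¬((1 ∧ d) ∧ ¬¬d) = 1 − 0.064 = 0.936
¬((1 ∧ d) ∧ ¬¬d) ∨ b = max(0.936, 0.615) = 0.936
¬(¬((1 ∧ d) ∧ ¬¬d) ∨ b) = 1 − 0.936 = 0.064

0.064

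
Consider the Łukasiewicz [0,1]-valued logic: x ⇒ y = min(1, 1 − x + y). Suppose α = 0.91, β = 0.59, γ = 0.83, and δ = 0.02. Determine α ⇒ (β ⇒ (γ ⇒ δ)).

γ ⇒ δ = min(1, 1 − 0.83 + 0.02) = min(1, 0.19) = 0.19
β ⇒ (γ ⇒ δ) = min(1, 1 − 0.59 + 0.19) = min(1, 0.60) = 0.60
α ⇒ (β ⇒ (γ ⇒ δ)) = min(1, 1 − 0.91 + 0.60) = min(1, 0.69) = 0.69

0.69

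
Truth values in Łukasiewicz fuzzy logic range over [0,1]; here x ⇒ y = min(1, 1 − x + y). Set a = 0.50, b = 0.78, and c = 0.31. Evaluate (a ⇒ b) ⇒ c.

a ⇒ b = min(1, 1 − 0.50 + 0.78) = min(1, 1.28) = 1.00
(a ⇒ b) ⇒ c = min(1, 1 − 1.00 + 0.31) = min(1, 0.31) = 0.31

0.31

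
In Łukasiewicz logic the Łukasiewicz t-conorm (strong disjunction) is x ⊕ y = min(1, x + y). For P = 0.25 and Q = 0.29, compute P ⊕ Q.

0.54

P ⊕ Q = min(1, 0.25 + 0.29) = min(1, 0.54) = 0.54
For comparison, the Gödel t-conorm max(x, y) would give 0.29.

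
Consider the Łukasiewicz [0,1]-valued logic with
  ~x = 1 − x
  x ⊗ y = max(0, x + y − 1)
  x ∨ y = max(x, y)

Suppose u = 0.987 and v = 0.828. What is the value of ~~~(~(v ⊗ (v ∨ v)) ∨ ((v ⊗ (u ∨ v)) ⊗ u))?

v ∨ v = max(0.828, 0.828) = 0.828
v ⊗ (v ∨ v) = max(0, 0.828 + 0.828 − 1) = max(0, 0.656) = 0.656
~(v ⊗ (v ∨ v)) = 1 − 0.656 = 0.344
u ∨ v = max(0.987, 0.828) = 0.987
v ⊗ (u ∨ v) = max(0, 0.828 + 0.987 − 1) = max(0, 0.815) = 0.815
(v ⊗ (u ∨ v)) ⊗ u = max(0, 0.815 + 0.987 − 1) = max(0, 0.802) = 0.802
~(v ⊗ (v ∨ v)) ∨ ((v ⊗ (u ∨ v)) ⊗ u) = max(0.344, 0.802) = 0.802
~(~(v ⊗ (v ∨ v)) ∨ ((v ⊗ (u ∨ v)) ⊗ u)) = 1 − 0.802 = 0.198
~~(~(v ⊗ (v ∨ v)) ∨ ((v ⊗ (u ∨ v)) ⊗ u)) = 1 − 0.198 = 0.802
~~~(~(v ⊗ (v ∨ v)) ∨ ((v ⊗ (u ∨ v)) ⊗ u)) = 1 − 0.802 = 0.198

0.198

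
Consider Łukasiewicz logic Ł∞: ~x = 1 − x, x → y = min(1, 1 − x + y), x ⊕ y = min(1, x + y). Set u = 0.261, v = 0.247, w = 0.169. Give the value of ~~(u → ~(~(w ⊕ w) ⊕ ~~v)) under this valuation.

w ⊕ w = min(1, 0.169 + 0.169) = min(1, 0.338) = 0.338
~(w ⊕ w) = 1 − 0.338 = 0.662
~v = 1 − 0.247 = 0.753
~~v = 1 − 0.753 = 0.247
~(w ⊕ w) ⊕ ~~v = min(1, 0.662 + 0.247) = min(1, 0.909) = 0.909
~(~(w ⊕ w) ⊕ ~~v) = 1 − 0.909 = 0.091
u → ~(~(w ⊕ w) ⊕ ~~v) = min(1, 1 − 0.261 + 0.091) = min(1, 0.830) = 0.830
~(u → ~(~(w ⊕ w) ⊕ ~~v)) = 1 − 0.830 = 0.170
~~(u → ~(~(w ⊕ w) ⊕ ~~v)) = 1 − 0.170 = 0.830

0.830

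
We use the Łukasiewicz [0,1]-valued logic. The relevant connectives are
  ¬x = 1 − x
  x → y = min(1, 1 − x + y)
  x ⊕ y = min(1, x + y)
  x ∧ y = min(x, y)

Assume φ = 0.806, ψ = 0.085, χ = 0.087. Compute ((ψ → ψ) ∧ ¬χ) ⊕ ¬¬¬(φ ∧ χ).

1.000

ψ → ψ = min(1, 1 − 0.085 + 0.085) = min(1, 1.000) = 1.000
¬χ = 1 − 0.087 = 0.913
(ψ → ψ) ∧ ¬χ = min(1.000, 0.913) = 0.913
φ ∧ χ = min(0.806, 0.087) = 0.087
¬(φ ∧ χ) = 1 − 0.087 = 0.913
¬¬(φ ∧ χ) = 1 − 0.913 = 0.087
¬¬¬(φ ∧ χ) = 1 − 0.087 = 0.913
((ψ → ψ) ∧ ¬χ) ⊕ ¬¬¬(φ ∧ χ) = min(1, 0.913 + 0.913) = min(1, 1.826) = 1.000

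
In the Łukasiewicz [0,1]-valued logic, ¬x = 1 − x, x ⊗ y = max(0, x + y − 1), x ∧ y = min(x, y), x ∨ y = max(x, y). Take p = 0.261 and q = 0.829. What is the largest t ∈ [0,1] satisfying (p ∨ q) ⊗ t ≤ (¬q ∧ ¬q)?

p ∨ q = max(0.261, 0.829) = 0.829
So the left factor is p ∨ q = 0.829.
¬q = 1 − 0.829 = 0.171
¬q ∧ ¬q = min(0.171, 0.171) = 0.171
So the right-hand bound is ¬q ∧ ¬q = 0.171.
The residuum of the Łukasiewicz t-norm gives the supremum: min(1, 1 − 0.829 + 0.171).
1 − 0.829 + 0.171 = 0.342, so t = min(1, 0.342) = 0.342.
Check: 0.829 ⊗ 0.342 = max(0, 0.171) = 0.171 ≤ 0.171.

0.342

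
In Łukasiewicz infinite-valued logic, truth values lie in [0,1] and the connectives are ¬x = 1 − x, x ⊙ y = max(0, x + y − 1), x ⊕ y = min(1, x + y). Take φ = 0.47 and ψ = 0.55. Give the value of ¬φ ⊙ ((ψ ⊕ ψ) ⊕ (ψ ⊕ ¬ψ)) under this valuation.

¬φ = 1 − 0.47 = 0.53
ψ ⊕ ψ = min(1, 0.55 + 0.55) = min(1, 1.10) = 1.00
¬ψ = 1 − 0.55 = 0.45
ψ ⊕ ¬ψ = min(1, 0.55 + 0.45) = min(1, 1.00) = 1.00
(ψ ⊕ ψ) ⊕ (ψ ⊕ ¬ψ) = min(1, 1.00 + 1.00) = min(1, 2.00) = 1.00
¬φ ⊙ ((ψ ⊕ ψ) ⊕ (ψ ⊕ ¬ψ)) = max(0, 0.53 + 1.00 − 1) = max(0, 0.53) = 0.53

0.53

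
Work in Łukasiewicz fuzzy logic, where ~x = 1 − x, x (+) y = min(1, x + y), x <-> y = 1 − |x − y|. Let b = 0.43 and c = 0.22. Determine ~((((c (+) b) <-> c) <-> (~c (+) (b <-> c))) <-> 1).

c (+) b = min(1, 0.22 + 0.43) = min(1, 0.65) = 0.65
(c (+) b) <-> c = 1 − |0.65 − 0.22| = 1 − 0.43 = 0.57
~c = 1 − 0.22 = 0.78
b <-> c = 1 − |0.43 − 0.22| = 1 − 0.21 = 0.79
~c (+) (b <-> c) = min(1, 0.78 + 0.79) = min(1, 1.57) = 1.00
((c (+) b) <-> c) <-> (~c (+) (b <-> c)) = 1 − |0.57 − 1.00| = 1 − 0.43 = 0.57
(((c (+) b) <-> c) <-> (~c (+) (b <-> c))) <-> 1 = 1 − |0.57 − 1.00| = 1 − 0.43 = 0.57
~((((c (+) b) <-> c) <-> (~c (+) (b <-> c))) <-> 1) = 1 − 0.57 = 0.43

0.43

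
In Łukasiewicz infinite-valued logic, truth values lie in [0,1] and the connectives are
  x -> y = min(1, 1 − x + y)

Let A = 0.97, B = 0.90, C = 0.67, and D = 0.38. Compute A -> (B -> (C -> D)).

0.84

C -> D = min(1, 1 − 0.67 + 0.38) = min(1, 0.71) = 0.71
B -> (C -> D) = min(1, 1 − 0.90 + 0.71) = min(1, 0.81) = 0.81
A -> (B -> (C -> D)) = min(1, 1 − 0.97 + 0.81) = min(1, 0.84) = 0.84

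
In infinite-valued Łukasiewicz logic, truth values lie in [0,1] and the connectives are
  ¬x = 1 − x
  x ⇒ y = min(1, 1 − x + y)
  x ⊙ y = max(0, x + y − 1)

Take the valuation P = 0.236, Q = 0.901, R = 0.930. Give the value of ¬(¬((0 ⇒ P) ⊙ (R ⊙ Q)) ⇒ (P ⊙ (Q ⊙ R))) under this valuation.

0 ⇒ P = min(1, 1 − 0.000 + 0.236) = min(1, 1.236) = 1.000
R ⊙ Q = max(0, 0.930 + 0.901 − 1) = max(0, 0.831) = 0.831
(0 ⇒ P) ⊙ (R ⊙ Q) = max(0, 1.000 + 0.831 − 1) = max(0, 0.831) = 0.831
¬((0 ⇒ P) ⊙ (R ⊙ Q)) = 1 − 0.831 = 0.169
Q ⊙ R = max(0, 0.901 + 0.930 − 1) = max(0, 0.831) = 0.831
P ⊙ (Q ⊙ R) = max(0, 0.236 + 0.831 − 1) = max(0, 0.067) = 0.067
¬((0 ⇒ P) ⊙ (R ⊙ Q)) ⇒ (P ⊙ (Q ⊙ R)) = min(1, 1 − 0.169 + 0.067) = min(1, 0.898) = 0.898
¬(¬((0 ⇒ P) ⊙ (R ⊙ Q)) ⇒ (P ⊙ (Q ⊙ R))) = 1 − 0.898 = 0.102

0.102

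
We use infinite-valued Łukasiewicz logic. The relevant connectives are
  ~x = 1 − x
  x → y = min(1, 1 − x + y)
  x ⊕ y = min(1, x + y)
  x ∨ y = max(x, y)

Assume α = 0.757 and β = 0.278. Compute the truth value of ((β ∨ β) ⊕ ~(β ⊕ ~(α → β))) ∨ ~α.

β ∨ β = max(0.278, 0.278) = 0.278
α → β = min(1, 1 − 0.757 + 0.278) = min(1, 0.521) = 0.521
~(α → β) = 1 − 0.521 = 0.479
β ⊕ ~(α → β) = min(1, 0.278 + 0.479) = min(1, 0.757) = 0.757
~(β ⊕ ~(α → β)) = 1 − 0.757 = 0.243
(β ∨ β) ⊕ ~(β ⊕ ~(α → β)) = min(1, 0.278 + 0.243) = min(1, 0.521) = 0.521
~α = 1 − 0.757 = 0.243
((β ∨ β) ⊕ ~(β ⊕ ~(α → β))) ∨ ~α = max(0.521, 0.243) = 0.521

0.521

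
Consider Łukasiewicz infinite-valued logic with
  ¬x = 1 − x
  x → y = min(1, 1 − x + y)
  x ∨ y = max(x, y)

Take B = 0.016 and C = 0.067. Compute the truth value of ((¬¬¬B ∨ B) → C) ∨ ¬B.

0.984

¬B = 1 − 0.016 = 0.984
¬¬B = 1 − 0.984 = 0.016
¬¬¬B = 1 − 0.016 = 0.984
¬¬¬B ∨ B = max(0.984, 0.016) = 0.984
(¬¬¬B ∨ B) → C = min(1, 1 − 0.984 + 0.067) = min(1, 0.083) = 0.083
((¬¬¬B ∨ B) → C) ∨ ¬B = max(0.083, 0.984) = 0.984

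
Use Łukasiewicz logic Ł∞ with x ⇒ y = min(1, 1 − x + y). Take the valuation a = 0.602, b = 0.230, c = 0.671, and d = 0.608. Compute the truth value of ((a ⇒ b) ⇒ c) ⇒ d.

a ⇒ b = min(1, 1 − 0.602 + 0.230) = min(1, 0.628) = 0.628
(a ⇒ b) ⇒ c = min(1, 1 − 0.628 + 0.671) = min(1, 1.043) = 1.000
((a ⇒ b) ⇒ c) ⇒ d = min(1, 1 − 1.000 + 0.608) = min(1, 0.608) = 0.608

0.608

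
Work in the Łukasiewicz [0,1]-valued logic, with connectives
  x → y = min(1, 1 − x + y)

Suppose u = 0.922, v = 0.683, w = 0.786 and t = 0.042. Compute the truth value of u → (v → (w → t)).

0.651

w → t = min(1, 1 − 0.786 + 0.042) = min(1, 0.256) = 0.256
v → (w → t) = min(1, 1 − 0.683 + 0.256) = min(1, 0.573) = 0.573
u → (v → (w → t)) = min(1, 1 − 0.922 + 0.573) = min(1, 0.651) = 0.651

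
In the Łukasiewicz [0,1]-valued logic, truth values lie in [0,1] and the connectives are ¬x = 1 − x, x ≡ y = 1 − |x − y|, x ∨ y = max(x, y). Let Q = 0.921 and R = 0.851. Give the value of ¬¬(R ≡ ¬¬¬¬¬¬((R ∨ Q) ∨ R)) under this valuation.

R ∨ Q = max(0.851, 0.921) = 0.921
(R ∨ Q) ∨ R = max(0.921, 0.851) = 0.921
¬((R ∨ Q) ∨ R) = 1 − 0.921 = 0.079
¬¬((R ∨ Q) ∨ R) = 1 − 0.079 = 0.921
¬¬¬((R ∨ Q) ∨ R) = 1 − 0.921 = 0.079
¬¬¬¬((R ∨ Q) ∨ R) = 1 − 0.079 = 0.921
¬¬¬¬¬((R ∨ Q) ∨ R) = 1 − 0.921 = 0.079
¬¬¬¬¬¬((R ∨ Q) ∨ R) = 1 − 0.079 = 0.921
R ≡ ¬¬¬¬¬¬((R ∨ Q) ∨ R) = 1 − |0.851 − 0.921| = 1 − 0.070 = 0.930
¬(R ≡ ¬¬¬¬¬¬((R ∨ Q) ∨ R)) = 1 − 0.930 = 0.070
¬¬(R ≡ ¬¬¬¬¬¬((R ∨ Q) ∨ R)) = 1 − 0.070 = 0.930

0.930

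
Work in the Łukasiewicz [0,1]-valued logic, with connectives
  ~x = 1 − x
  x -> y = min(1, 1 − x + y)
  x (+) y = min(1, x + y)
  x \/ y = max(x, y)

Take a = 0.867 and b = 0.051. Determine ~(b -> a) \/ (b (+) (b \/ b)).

0.102

b -> a = min(1, 1 − 0.051 + 0.867) = min(1, 1.816) = 1.000
~(b -> a) = 1 − 1.000 = 0.000
b \/ b = max(0.051, 0.051) = 0.051
b (+) (b \/ b) = min(1, 0.051 + 0.051) = min(1, 0.102) = 0.102
~(b -> a) \/ (b (+) (b \/ b)) = max(0.000, 0.102) = 0.102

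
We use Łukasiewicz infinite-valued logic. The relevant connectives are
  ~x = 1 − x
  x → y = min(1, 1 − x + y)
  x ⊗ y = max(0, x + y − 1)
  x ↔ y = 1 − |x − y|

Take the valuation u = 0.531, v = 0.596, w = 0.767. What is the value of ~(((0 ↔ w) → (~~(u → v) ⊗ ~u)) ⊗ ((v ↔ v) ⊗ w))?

0.233

0 ↔ w = 1 − |0.000 − 0.767| = 1 − 0.767 = 0.233
u → v = min(1, 1 − 0.531 + 0.596) = min(1, 1.065) = 1.000
~(u → v) = 1 − 1.000 = 0.000
~~(u → v) = 1 − 0.000 = 1.000
~u = 1 − 0.531 = 0.469
~~(u → v) ⊗ ~u = max(0, 1.000 + 0.469 − 1) = max(0, 0.469) = 0.469
(0 ↔ w) → (~~(u → v) ⊗ ~u) = min(1, 1 − 0.233 + 0.469) = min(1, 1.236) = 1.000
v ↔ v = 1 − |0.596 − 0.596| = 1 − 0.000 = 1.000
(v ↔ v) ⊗ w = max(0, 1.000 + 0.767 − 1) = max(0, 0.767) = 0.767
((0 ↔ w) → (~~(u → v) ⊗ ~u)) ⊗ ((v ↔ v) ⊗ w) = max(0, 1.000 + 0.767 − 1) = max(0, 0.767) = 0.767
~(((0 ↔ w) → (~~(u → v) ⊗ ~u)) ⊗ ((v ↔ v) ⊗ w)) = 1 − 0.767 = 0.233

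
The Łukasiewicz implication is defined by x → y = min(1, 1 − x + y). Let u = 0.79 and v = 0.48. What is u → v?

u → v = min(1, 1 − 0.79 + 0.48) = min(1, 0.69) = 0.69
For comparison, the Gödel implication (1 if x ≤ y else y) would give 0.48.

0.69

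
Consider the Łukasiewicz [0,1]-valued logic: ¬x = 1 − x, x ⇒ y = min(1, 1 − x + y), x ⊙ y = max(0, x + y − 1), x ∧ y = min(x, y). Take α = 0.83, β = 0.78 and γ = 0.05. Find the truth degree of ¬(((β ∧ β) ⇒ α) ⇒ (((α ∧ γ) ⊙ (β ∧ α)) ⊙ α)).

1.00

β ∧ β = min(0.78, 0.78) = 0.78
(β ∧ β) ⇒ α = min(1, 1 − 0.78 + 0.83) = min(1, 1.05) = 1.00
α ∧ γ = min(0.83, 0.05) = 0.05
β ∧ α = min(0.78, 0.83) = 0.78
(α ∧ γ) ⊙ (β ∧ α) = max(0, 0.05 + 0.78 − 1) = max(0, -0.17) = 0.00
((α ∧ γ) ⊙ (β ∧ α)) ⊙ α = max(0, 0.00 + 0.83 − 1) = max(0, -0.17) = 0.00
((β ∧ β) ⇒ α) ⇒ (((α ∧ γ) ⊙ (β ∧ α)) ⊙ α) = min(1, 1 − 1.00 + 0.00) = min(1, 0.00) = 0.00
¬(((β ∧ β) ⇒ α) ⇒ (((α ∧ γ) ⊙ (β ∧ α)) ⊙ α)) = 1 − 0.00 = 1.00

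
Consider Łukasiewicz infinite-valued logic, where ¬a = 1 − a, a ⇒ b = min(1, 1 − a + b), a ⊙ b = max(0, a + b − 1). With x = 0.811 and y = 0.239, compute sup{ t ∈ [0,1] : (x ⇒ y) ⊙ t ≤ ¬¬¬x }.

0.761

x ⇒ y = min(1, 1 − 0.811 + 0.239) = min(1, 0.428) = 0.428
So the left factor is x ⇒ y = 0.428.
¬x = 1 − 0.811 = 0.189
¬¬x = 1 − 0.189 = 0.811
¬¬¬x = 1 − 0.811 = 0.189
So the right-hand bound is ¬¬¬x = 0.189.
The residuum of the Łukasiewicz t-norm gives the supremum: min(1, 1 − 0.428 + 0.189).
1 − 0.428 + 0.189 = 0.761, so t = min(1, 0.761) = 0.761.
Check: 0.428 ⊙ 0.761 = max(0, 0.189) = 0.189 ≤ 0.189.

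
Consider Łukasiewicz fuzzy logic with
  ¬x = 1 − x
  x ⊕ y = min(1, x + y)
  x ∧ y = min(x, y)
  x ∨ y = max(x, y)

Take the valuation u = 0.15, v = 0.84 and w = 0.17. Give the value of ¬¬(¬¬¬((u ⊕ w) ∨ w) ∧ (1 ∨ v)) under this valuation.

u ⊕ w = min(1, 0.15 + 0.17) = min(1, 0.32) = 0.32
(u ⊕ w) ∨ w = max(0.32, 0.17) = 0.32
¬((u ⊕ w) ∨ w) = 1 − 0.32 = 0.68
¬¬((u ⊕ w) ∨ w) = 1 − 0.68 = 0.32
¬¬¬((u ⊕ w) ∨ w) = 1 − 0.32 = 0.68
1 ∨ v = max(1.00, 0.84) = 1.00
¬¬¬((u ⊕ w) ∨ w) ∧ (1 ∨ v) = min(0.68, 1.00) = 0.68
¬(¬¬¬((u ⊕ w) ∨ w) ∧ (1 ∨ v)) = 1 − 0.68 = 0.32
¬¬(¬¬¬((u ⊕ w) ∨ w) ∧ (1 ∨ v)) = 1 − 0.32 = 0.68

0.68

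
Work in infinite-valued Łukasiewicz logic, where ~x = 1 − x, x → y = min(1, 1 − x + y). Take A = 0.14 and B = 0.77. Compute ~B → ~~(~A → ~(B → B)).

~B = 1 − 0.77 = 0.23
~A = 1 − 0.14 = 0.86
B → B = min(1, 1 − 0.77 + 0.77) = min(1, 1.00) = 1.00
~(B → B) = 1 − 1.00 = 0.00
~A → ~(B → B) = min(1, 1 − 0.86 + 0.00) = min(1, 0.14) = 0.14
~(~A → ~(B → B)) = 1 − 0.14 = 0.86
~~(~A → ~(B → B)) = 1 − 0.86 = 0.14
~B → ~~(~A → ~(B → B)) = min(1, 1 − 0.23 + 0.14) = min(1, 0.91) = 0.91

0.91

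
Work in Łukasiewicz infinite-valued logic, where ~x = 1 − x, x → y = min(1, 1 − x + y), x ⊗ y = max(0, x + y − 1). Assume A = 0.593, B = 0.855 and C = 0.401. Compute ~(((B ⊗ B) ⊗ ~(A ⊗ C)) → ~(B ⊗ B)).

B ⊗ B = max(0, 0.855 + 0.855 − 1) = max(0, 0.710) = 0.710
A ⊗ C = max(0, 0.593 + 0.401 − 1) = max(0, -0.006) = 0.000
~(A ⊗ C) = 1 − 0.000 = 1.000
(B ⊗ B) ⊗ ~(A ⊗ C) = max(0, 0.710 + 1.000 − 1) = max(0, 0.710) = 0.710
~(B ⊗ B) = 1 − 0.710 = 0.290
((B ⊗ B) ⊗ ~(A ⊗ C)) → ~(B ⊗ B) = min(1, 1 − 0.710 + 0.290) = min(1, 0.580) = 0.580
~(((B ⊗ B) ⊗ ~(A ⊗ C)) → ~(B ⊗ B)) = 1 − 0.580 = 0.420

0.420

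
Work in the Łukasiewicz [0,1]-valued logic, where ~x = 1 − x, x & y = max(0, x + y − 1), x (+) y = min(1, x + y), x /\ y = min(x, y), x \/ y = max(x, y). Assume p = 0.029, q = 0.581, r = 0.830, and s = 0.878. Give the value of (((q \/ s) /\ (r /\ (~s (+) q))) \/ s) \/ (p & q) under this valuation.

q \/ s = max(0.581, 0.878) = 0.878
~s = 1 − 0.878 = 0.122
~s (+) q = min(1, 0.122 + 0.581) = min(1, 0.703) = 0.703
r /\ (~s (+) q) = min(0.830, 0.703) = 0.703
(q \/ s) /\ (r /\ (~s (+) q)) = min(0.878, 0.703) = 0.703
((q \/ s) /\ (r /\ (~s (+) q))) \/ s = max(0.703, 0.878) = 0.878
p & q = max(0, 0.029 + 0.581 − 1) = max(0, -0.390) = 0.000
(((q \/ s) /\ (r /\ (~s (+) q))) \/ s) \/ (p & q) = max(0.878, 0.000) = 0.878

0.878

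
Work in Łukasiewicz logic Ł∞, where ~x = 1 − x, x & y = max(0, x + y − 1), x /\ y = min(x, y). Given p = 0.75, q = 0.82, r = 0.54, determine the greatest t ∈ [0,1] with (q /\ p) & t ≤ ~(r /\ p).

q /\ p = min(0.82, 0.75) = 0.75
So the left factor is q /\ p = 0.75.
r /\ p = min(0.54, 0.75) = 0.54
~(r /\ p) = 1 − 0.54 = 0.46
So the right-hand bound is ~(r /\ p) = 0.46.
The residuum of the Łukasiewicz t-norm gives the supremum: min(1, 1 − 0.75 + 0.46).
1 − 0.75 + 0.46 = 0.71, so t = min(1, 0.71) = 0.71.
Check: 0.75 & 0.71 = max(0, 0.46) = 0.46 ≤ 0.46.

0.71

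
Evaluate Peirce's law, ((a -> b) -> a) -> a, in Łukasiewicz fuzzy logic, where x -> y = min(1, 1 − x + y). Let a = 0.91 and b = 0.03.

a -> b = min(1, 1 − 0.91 + 0.03) = min(1, 0.12) = 0.12
(a -> b) -> a = min(1, 1 − 0.12 + 0.91) = min(1, 1.79) = 1.00
((a -> b) -> a) -> a = min(1, 1 − 1.00 + 0.91) = min(1, 0.91) = 0.91
(The value 0.91 < 1 shows this instance is not satisfied; not a Ł∞-tautology in general.)

0.91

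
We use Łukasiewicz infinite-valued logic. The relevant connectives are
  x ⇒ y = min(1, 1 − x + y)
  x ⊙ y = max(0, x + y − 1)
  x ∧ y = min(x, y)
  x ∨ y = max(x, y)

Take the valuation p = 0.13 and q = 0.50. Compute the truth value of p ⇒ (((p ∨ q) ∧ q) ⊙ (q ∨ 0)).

0.87

p ∨ q = max(0.13, 0.50) = 0.50
(p ∨ q) ∧ q = min(0.50, 0.50) = 0.50
q ∨ 0 = max(0.50, 0.00) = 0.50
((p ∨ q) ∧ q) ⊙ (q ∨ 0) = max(0, 0.50 + 0.50 − 1) = max(0, 0.00) = 0.00
p ⇒ (((p ∨ q) ∧ q) ⊙ (q ∨ 0)) = min(1, 1 − 0.13 + 0.00) = min(1, 0.87) = 0.87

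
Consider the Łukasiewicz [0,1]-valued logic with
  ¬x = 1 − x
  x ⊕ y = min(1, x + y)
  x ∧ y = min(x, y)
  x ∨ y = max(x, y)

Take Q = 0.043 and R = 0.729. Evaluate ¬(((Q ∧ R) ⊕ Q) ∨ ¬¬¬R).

Q ∧ R = min(0.043, 0.729) = 0.043
(Q ∧ R) ⊕ Q = min(1, 0.043 + 0.043) = min(1, 0.086) = 0.086
¬R = 1 − 0.729 = 0.271
¬¬R = 1 − 0.271 = 0.729
¬¬¬R = 1 − 0.729 = 0.271
((Q ∧ R) ⊕ Q) ∨ ¬¬¬R = max(0.086, 0.271) = 0.271
¬(((Q ∧ R) ⊕ Q) ∨ ¬¬¬R) = 1 − 0.271 = 0.729

0.729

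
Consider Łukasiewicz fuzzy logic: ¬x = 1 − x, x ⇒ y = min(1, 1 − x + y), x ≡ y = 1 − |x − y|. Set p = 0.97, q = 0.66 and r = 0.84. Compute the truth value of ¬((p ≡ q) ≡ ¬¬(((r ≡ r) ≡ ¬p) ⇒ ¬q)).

p ≡ q = 1 − |0.97 − 0.66| = 1 − 0.31 = 0.69
r ≡ r = 1 − |0.84 − 0.84| = 1 − 0.00 = 1.00
¬p = 1 − 0.97 = 0.03
(r ≡ r) ≡ ¬p = 1 − |1.00 − 0.03| = 1 − 0.97 = 0.03
¬q = 1 − 0.66 = 0.34
((r ≡ r) ≡ ¬p) ⇒ ¬q = min(1, 1 − 0.03 + 0.34) = min(1, 1.31) = 1.00
¬(((r ≡ r) ≡ ¬p) ⇒ ¬q) = 1 − 1.00 = 0.00
¬¬(((r ≡ r) ≡ ¬p) ⇒ ¬q) = 1 − 0.00 = 1.00
(p ≡ q) ≡ ¬¬(((r ≡ r) ≡ ¬p) ⇒ ¬q) = 1 − |0.69 − 1.00| = 1 − 0.31 = 0.69
¬((p ≡ q) ≡ ¬¬(((r ≡ r) ≡ ¬p) ⇒ ¬q)) = 1 − 0.69 = 0.31

0.31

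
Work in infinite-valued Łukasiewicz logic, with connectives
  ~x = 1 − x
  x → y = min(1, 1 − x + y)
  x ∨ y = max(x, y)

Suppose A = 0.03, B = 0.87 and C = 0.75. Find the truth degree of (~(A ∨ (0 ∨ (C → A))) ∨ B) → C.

C → A = min(1, 1 − 0.75 + 0.03) = min(1, 0.28) = 0.28
0 ∨ (C → A) = max(0.00, 0.28) = 0.28
A ∨ (0 ∨ (C → A)) = max(0.03, 0.28) = 0.28
~(A ∨ (0 ∨ (C → A))) = 1 − 0.28 = 0.72
~(A ∨ (0 ∨ (C → A))) ∨ B = max(0.72, 0.87) = 0.87
(~(A ∨ (0 ∨ (C → A))) ∨ B) → C = min(1, 1 − 0.87 + 0.75) = min(1, 0.88) = 0.88

0.88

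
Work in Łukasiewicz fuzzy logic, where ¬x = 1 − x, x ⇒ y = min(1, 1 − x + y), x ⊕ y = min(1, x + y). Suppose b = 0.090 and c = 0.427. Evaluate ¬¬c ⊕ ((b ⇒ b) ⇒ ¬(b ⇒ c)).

0.427

¬c = 1 − 0.427 = 0.573
¬¬c = 1 − 0.573 = 0.427
b ⇒ b = min(1, 1 − 0.090 + 0.090) = min(1, 1.000) = 1.000
b ⇒ c = min(1, 1 − 0.090 + 0.427) = min(1, 1.337) = 1.000
¬(b ⇒ c) = 1 − 1.000 = 0.000
(b ⇒ b) ⇒ ¬(b ⇒ c) = min(1, 1 − 1.000 + 0.000) = min(1, 0.000) = 0.000
¬¬c ⊕ ((b ⇒ b) ⇒ ¬(b ⇒ c)) = min(1, 0.427 + 0.000) = min(1, 0.427) = 0.427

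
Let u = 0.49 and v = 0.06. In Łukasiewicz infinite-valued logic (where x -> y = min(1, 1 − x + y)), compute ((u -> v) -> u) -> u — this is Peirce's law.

0.57

u -> v = min(1, 1 − 0.49 + 0.06) = min(1, 0.57) = 0.57
(u -> v) -> u = min(1, 1 − 0.57 + 0.49) = min(1, 0.92) = 0.92
((u -> v) -> u) -> u = min(1, 1 − 0.92 + 0.49) = min(1, 0.57) = 0.57
(The value 0.57 < 1 shows this instance is not satisfied; not a Ł∞-tautology in general.)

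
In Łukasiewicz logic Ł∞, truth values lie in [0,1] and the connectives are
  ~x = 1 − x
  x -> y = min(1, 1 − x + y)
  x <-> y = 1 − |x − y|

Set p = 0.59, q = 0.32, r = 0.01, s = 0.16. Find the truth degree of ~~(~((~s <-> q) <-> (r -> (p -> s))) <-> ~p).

~s = 1 − 0.16 = 0.84
~s <-> q = 1 − |0.84 − 0.32| = 1 − 0.52 = 0.48
p -> s = min(1, 1 − 0.59 + 0.16) = min(1, 0.57) = 0.57
r -> (p -> s) = min(1, 1 − 0.01 + 0.57) = min(1, 1.56) = 1.00
(~s <-> q) <-> (r -> (p -> s)) = 1 − |0.48 − 1.00| = 1 − 0.52 = 0.48
~((~s <-> q) <-> (r -> (p -> s))) = 1 − 0.48 = 0.52
~p = 1 − 0.59 = 0.41
~((~s <-> q) <-> (r -> (p -> s))) <-> ~p = 1 − |0.52 − 0.41| = 1 − 0.11 = 0.89
~(~((~s <-> q) <-> (r -> (p -> s))) <-> ~p) = 1 − 0.89 = 0.11
~~(~((~s <-> q) <-> (r -> (p -> s))) <-> ~p) = 1 − 0.11 = 0.89

0.89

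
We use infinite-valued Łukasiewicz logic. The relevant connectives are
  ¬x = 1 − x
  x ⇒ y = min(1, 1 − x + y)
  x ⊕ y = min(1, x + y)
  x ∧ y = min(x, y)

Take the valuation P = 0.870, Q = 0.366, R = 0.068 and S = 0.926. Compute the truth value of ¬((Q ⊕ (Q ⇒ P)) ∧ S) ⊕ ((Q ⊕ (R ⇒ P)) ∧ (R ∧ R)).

Q ⇒ P = min(1, 1 − 0.366 + 0.870) = min(1, 1.504) = 1.000
Q ⊕ (Q ⇒ P) = min(1, 0.366 + 1.000) = min(1, 1.366) = 1.000
(Q ⊕ (Q ⇒ P)) ∧ S = min(1.000, 0.926) = 0.926
¬((Q ⊕ (Q ⇒ P)) ∧ S) = 1 − 0.926 = 0.074
R ⇒ P = min(1, 1 − 0.068 + 0.870) = min(1, 1.802) = 1.000
Q ⊕ (R ⇒ P) = min(1, 0.366 + 1.000) = min(1, 1.366) = 1.000
R ∧ R = min(0.068, 0.068) = 0.068
(Q ⊕ (R ⇒ P)) ∧ (R ∧ R) = min(1.000, 0.068) = 0.068
¬((Q ⊕ (Q ⇒ P)) ∧ S) ⊕ ((Q ⊕ (R ⇒ P)) ∧ (R ∧ R)) = min(1, 0.074 + 0.068) = min(1, 0.142) = 0.142

0.142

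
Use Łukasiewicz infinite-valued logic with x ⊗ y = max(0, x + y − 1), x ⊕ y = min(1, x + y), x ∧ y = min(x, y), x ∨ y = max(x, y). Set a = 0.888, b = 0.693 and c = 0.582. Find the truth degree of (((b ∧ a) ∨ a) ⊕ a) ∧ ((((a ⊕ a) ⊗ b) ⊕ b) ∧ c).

b ∧ a = min(0.693, 0.888) = 0.693
(b ∧ a) ∨ a = max(0.693, 0.888) = 0.888
((b ∧ a) ∨ a) ⊕ a = min(1, 0.888 + 0.888) = min(1, 1.776) = 1.000
a ⊕ a = min(1, 0.888 + 0.888) = min(1, 1.776) = 1.000
(a ⊕ a) ⊗ b = max(0, 1.000 + 0.693 − 1) = max(0, 0.693) = 0.693
((a ⊕ a) ⊗ b) ⊕ b = min(1, 0.693 + 0.693) = min(1, 1.386) = 1.000
(((a ⊕ a) ⊗ b) ⊕ b) ∧ c = min(1.000, 0.582) = 0.582
(((b ∧ a) ∨ a) ⊕ a) ∧ ((((a ⊕ a) ⊗ b) ⊕ b) ∧ c) = min(1.000, 0.582) = 0.582

0.582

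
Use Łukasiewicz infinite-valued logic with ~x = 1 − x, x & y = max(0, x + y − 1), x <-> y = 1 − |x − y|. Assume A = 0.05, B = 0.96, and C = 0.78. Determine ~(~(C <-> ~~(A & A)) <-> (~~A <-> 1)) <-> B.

A & A = max(0, 0.05 + 0.05 − 1) = max(0, -0.90) = 0.00
~(A & A) = 1 − 0.00 = 1.00
~~(A & A) = 1 − 1.00 = 0.00
C <-> ~~(A & A) = 1 − |0.78 − 0.00| = 1 − 0.78 = 0.22
~(C <-> ~~(A & A)) = 1 − 0.22 = 0.78
~A = 1 − 0.05 = 0.95
~~A = 1 − 0.95 = 0.05
~~A <-> 1 = 1 − |0.05 − 1.00| = 1 − 0.95 = 0.05
~(C <-> ~~(A & A)) <-> (~~A <-> 1) = 1 − |0.78 − 0.05| = 1 − 0.73 = 0.27
~(~(C <-> ~~(A & A)) <-> (~~A <-> 1)) = 1 − 0.27 = 0.73
~(~(C <-> ~~(A & A)) <-> (~~A <-> 1)) <-> B = 1 − |0.73 − 0.96| = 1 − 0.23 = 0.77

0.77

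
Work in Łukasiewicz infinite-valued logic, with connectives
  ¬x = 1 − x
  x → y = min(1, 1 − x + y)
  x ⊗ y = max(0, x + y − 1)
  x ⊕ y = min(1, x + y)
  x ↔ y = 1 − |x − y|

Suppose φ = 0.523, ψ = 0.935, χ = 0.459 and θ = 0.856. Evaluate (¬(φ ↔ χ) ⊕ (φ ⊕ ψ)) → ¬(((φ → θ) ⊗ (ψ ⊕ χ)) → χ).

0.541

φ ↔ χ = 1 − |0.523 − 0.459| = 1 − 0.064 = 0.936
¬(φ ↔ χ) = 1 − 0.936 = 0.064
φ ⊕ ψ = min(1, 0.523 + 0.935) = min(1, 1.458) = 1.000
¬(φ ↔ χ) ⊕ (φ ⊕ ψ) = min(1, 0.064 + 1.000) = min(1, 1.064) = 1.000
φ → θ = min(1, 1 − 0.523 + 0.856) = min(1, 1.333) = 1.000
ψ ⊕ χ = min(1, 0.935 + 0.459) = min(1, 1.394) = 1.000
(φ → θ) ⊗ (ψ ⊕ χ) = max(0, 1.000 + 1.000 − 1) = max(0, 1.000) = 1.000
((φ → θ) ⊗ (ψ ⊕ χ)) → χ = min(1, 1 − 1.000 + 0.459) = min(1, 0.459) = 0.459
¬(((φ → θ) ⊗ (ψ ⊕ χ)) → χ) = 1 − 0.459 = 0.541
(¬(φ ↔ χ) ⊕ (φ ⊕ ψ)) → ¬(((φ → θ) ⊗ (ψ ⊕ χ)) → χ) = min(1, 1 − 1.000 + 0.541) = min(1, 0.541) = 0.541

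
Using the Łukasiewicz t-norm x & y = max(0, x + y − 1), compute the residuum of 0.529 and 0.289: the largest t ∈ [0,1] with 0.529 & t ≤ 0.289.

0.760

The residuum of the Łukasiewicz t-norm gives the supremum: min(1, 1 − 0.529 + 0.289).
1 − 0.529 + 0.289 = 0.760, so t = min(1, 0.760) = 0.760.
Check: 0.529 & 0.760 = max(0, 0.289) = 0.289 ≤ 0.289.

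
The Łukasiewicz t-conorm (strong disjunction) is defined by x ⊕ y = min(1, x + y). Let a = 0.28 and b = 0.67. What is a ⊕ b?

a ⊕ b = min(1, 0.28 + 0.67) = min(1, 0.95) = 0.95
For comparison, the Gödel t-conorm max(x, y) would give 0.67.

0.95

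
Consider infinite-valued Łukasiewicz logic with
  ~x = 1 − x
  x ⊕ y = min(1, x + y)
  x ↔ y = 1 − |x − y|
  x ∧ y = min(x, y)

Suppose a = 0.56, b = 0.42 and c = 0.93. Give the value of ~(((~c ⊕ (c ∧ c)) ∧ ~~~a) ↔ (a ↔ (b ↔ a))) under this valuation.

~c = 1 − 0.93 = 0.07
c ∧ c = min(0.93, 0.93) = 0.93
~c ⊕ (c ∧ c) = min(1, 0.07 + 0.93) = min(1, 1.00) = 1.00
~a = 1 − 0.56 = 0.44
~~a = 1 − 0.44 = 0.56
~~~a = 1 − 0.56 = 0.44
(~c ⊕ (c ∧ c)) ∧ ~~~a = min(1.00, 0.44) = 0.44
b ↔ a = 1 − |0.42 − 0.56| = 1 − 0.14 = 0.86
a ↔ (b ↔ a) = 1 − |0.56 − 0.86| = 1 − 0.30 = 0.70
((~c ⊕ (c ∧ c)) ∧ ~~~a) ↔ (a ↔ (b ↔ a)) = 1 − |0.44 − 0.70| = 1 − 0.26 = 0.74
~(((~c ⊕ (c ∧ c)) ∧ ~~~a) ↔ (a ↔ (b ↔ a))) = 1 − 0.74 = 0.26

0.26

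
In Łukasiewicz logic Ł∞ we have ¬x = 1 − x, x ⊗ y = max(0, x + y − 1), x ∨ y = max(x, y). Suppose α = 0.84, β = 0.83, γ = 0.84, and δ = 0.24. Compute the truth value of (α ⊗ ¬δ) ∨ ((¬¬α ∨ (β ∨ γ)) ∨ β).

¬δ = 1 − 0.24 = 0.76
α ⊗ ¬δ = max(0, 0.84 + 0.76 − 1) = max(0, 0.60) = 0.60
¬α = 1 − 0.84 = 0.16
¬¬α = 1 − 0.16 = 0.84
β ∨ γ = max(0.83, 0.84) = 0.84
¬¬α ∨ (β ∨ γ) = max(0.84, 0.84) = 0.84
(¬¬α ∨ (β ∨ γ)) ∨ β = max(0.84, 0.83) = 0.84
(α ⊗ ¬δ) ∨ ((¬¬α ∨ (β ∨ γ)) ∨ β) = max(0.60, 0.84) = 0.84

0.84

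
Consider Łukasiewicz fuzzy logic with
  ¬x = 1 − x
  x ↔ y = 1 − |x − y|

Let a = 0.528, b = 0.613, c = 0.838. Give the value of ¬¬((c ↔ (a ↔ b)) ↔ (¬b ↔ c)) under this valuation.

a ↔ b = 1 − |0.528 − 0.613| = 1 − 0.085 = 0.915
c ↔ (a ↔ b) = 1 − |0.838 − 0.915| = 1 − 0.077 = 0.923
¬b = 1 − 0.613 = 0.387
¬b ↔ c = 1 − |0.387 − 0.838| = 1 − 0.451 = 0.549
(c ↔ (a ↔ b)) ↔ (¬b ↔ c) = 1 − |0.923 − 0.549| = 1 − 0.374 = 0.626
¬((c ↔ (a ↔ b)) ↔ (¬b ↔ c)) = 1 − 0.626 = 0.374
¬¬((c ↔ (a ↔ b)) ↔ (¬b ↔ c)) = 1 − 0.374 = 0.626

0.626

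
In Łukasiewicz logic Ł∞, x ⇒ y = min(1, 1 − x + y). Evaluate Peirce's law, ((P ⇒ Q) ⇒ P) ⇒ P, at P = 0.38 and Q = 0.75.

P ⇒ Q = min(1, 1 − 0.38 + 0.75) = min(1, 1.37) = 1.00
(P ⇒ Q) ⇒ P = min(1, 1 − 1.00 + 0.38) = min(1, 0.38) = 0.38
((P ⇒ Q) ⇒ P) ⇒ P = min(1, 1 − 0.38 + 0.38) = min(1, 1.00) = 1.00

1.00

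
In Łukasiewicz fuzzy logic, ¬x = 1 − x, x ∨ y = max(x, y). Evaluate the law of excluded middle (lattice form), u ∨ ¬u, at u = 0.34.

0.66

¬u = 1 − 0.34 = 0.66
u ∨ ¬u = max(0.34, 0.66) = 0.66
(The value 0.66 < 1 shows this instance is not satisfied; not a Ł∞-tautology — its value is max(a, 1−a).)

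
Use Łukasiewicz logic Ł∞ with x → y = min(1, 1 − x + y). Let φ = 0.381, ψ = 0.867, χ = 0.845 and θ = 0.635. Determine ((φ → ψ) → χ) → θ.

0.790

φ → ψ = min(1, 1 − 0.381 + 0.867) = min(1, 1.486) = 1.000
(φ → ψ) → χ = min(1, 1 − 1.000 + 0.845) = min(1, 0.845) = 0.845
((φ → ψ) → χ) → θ = min(1, 1 − 0.845 + 0.635) = min(1, 0.790) = 0.790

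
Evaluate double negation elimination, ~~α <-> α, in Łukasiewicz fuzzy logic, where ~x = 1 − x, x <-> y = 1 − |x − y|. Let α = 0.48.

~α = 1 − 0.48 = 0.52
~~α = 1 − 0.52 = 0.48
~~α <-> α = 1 − |0.48 − 0.48| = 1 − 0.00 = 1.00
(As expected: always 1 in Ł∞ since negation is involutive.)

1.00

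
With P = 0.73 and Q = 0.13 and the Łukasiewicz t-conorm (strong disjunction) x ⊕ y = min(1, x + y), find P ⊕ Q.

P ⊕ Q = min(1, 0.73 + 0.13) = min(1, 0.86) = 0.86
For comparison, the Gödel t-conorm max(x, y) would give 0.73.

0.86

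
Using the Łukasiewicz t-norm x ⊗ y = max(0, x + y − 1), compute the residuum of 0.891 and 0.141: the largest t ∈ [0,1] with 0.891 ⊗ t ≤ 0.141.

The residuum of the Łukasiewicz t-norm gives the supremum: min(1, 1 − 0.891 + 0.141).
1 − 0.891 + 0.141 = 0.250, so t = min(1, 0.250) = 0.250.
Check: 0.891 ⊗ 0.250 = max(0, 0.141) = 0.141 ≤ 0.141.

0.250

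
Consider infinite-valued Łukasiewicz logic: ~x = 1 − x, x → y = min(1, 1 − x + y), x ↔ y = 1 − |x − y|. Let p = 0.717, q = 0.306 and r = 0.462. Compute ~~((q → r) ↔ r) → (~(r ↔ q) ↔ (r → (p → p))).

q → r = min(1, 1 − 0.306 + 0.462) = min(1, 1.156) = 1.000
(q → r) ↔ r = 1 − |1.000 − 0.462| = 1 − 0.538 = 0.462
~((q → r) ↔ r) = 1 − 0.462 = 0.538
~~((q → r) ↔ r) = 1 − 0.538 = 0.462
r ↔ q = 1 − |0.462 − 0.306| = 1 − 0.156 = 0.844
~(r ↔ q) = 1 − 0.844 = 0.156
p → p = min(1, 1 − 0.717 + 0.717) = min(1, 1.000) = 1.000
r → (p → p) = min(1, 1 − 0.462 + 1.000) = min(1, 1.538) = 1.000
~(r ↔ q) ↔ (r → (p → p)) = 1 − |0.156 − 1.000| = 1 − 0.844 = 0.156
~~((q → r) ↔ r) → (~(r ↔ q) ↔ (r → (p → p))) = min(1, 1 − 0.462 + 0.156) = min(1, 0.694) = 0.694

0.694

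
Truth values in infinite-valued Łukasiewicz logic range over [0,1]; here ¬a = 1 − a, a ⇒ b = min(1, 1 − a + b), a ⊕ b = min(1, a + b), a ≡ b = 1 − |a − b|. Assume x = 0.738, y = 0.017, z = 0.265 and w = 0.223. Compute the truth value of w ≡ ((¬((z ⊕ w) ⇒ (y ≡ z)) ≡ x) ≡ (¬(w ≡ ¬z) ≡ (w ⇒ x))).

0.473

z ⊕ w = min(1, 0.265 + 0.223) = min(1, 0.488) = 0.488
y ≡ z = 1 − |0.017 − 0.265| = 1 − 0.248 = 0.752
(z ⊕ w) ⇒ (y ≡ z) = min(1, 1 − 0.488 + 0.752) = min(1, 1.264) = 1.000
¬((z ⊕ w) ⇒ (y ≡ z)) = 1 − 1.000 = 0.000
¬((z ⊕ w) ⇒ (y ≡ z)) ≡ x = 1 − |0.000 − 0.738| = 1 − 0.738 = 0.262
¬z = 1 − 0.265 = 0.735
w ≡ ¬z = 1 − |0.223 − 0.735| = 1 − 0.512 = 0.488
¬(w ≡ ¬z) = 1 − 0.488 = 0.512
w ⇒ x = min(1, 1 − 0.223 + 0.738) = min(1, 1.515) = 1.000
¬(w ≡ ¬z) ≡ (w ⇒ x) = 1 − |0.512 − 1.000| = 1 − 0.488 = 0.512
(¬((z ⊕ w) ⇒ (y ≡ z)) ≡ x) ≡ (¬(w ≡ ¬z) ≡ (w ⇒ x)) = 1 − |0.262 − 0.512| = 1 − 0.250 = 0.750
w ≡ ((¬((z ⊕ w) ⇒ (y ≡ z)) ≡ x) ≡ (¬(w ≡ ¬z) ≡ (w ⇒ x))) = 1 − |0.223 − 0.750| = 1 − 0.527 = 0.473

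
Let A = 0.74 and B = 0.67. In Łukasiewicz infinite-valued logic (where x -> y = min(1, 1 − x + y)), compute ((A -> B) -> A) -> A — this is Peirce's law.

0.93

A -> B = min(1, 1 − 0.74 + 0.67) = min(1, 0.93) = 0.93
(A -> B) -> A = min(1, 1 − 0.93 + 0.74) = min(1, 0.81) = 0.81
((A -> B) -> A) -> A = min(1, 1 − 0.81 + 0.74) = min(1, 0.93) = 0.93
(The value 0.93 < 1 shows this instance is not satisfied; not a Ł∞-tautology in general.)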